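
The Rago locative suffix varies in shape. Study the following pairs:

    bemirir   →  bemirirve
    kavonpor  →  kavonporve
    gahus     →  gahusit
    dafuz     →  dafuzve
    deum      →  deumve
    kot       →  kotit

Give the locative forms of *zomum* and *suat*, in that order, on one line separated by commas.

Looking at the final consonant of each stem: -it when the stem ends in a voiceless consonant (*gahus*, *kot*); -ve when the stem ends in a voiced consonant (*bemirir*, *kavonpor*, *dafuz*, *deum*).
Since the final consonant of *zomum* is /m/ (voiced), it takes -ve, giving *zomumve*.
Since the final consonant of *suat* is /t/ (voiceless), it takes -it, giving *suatit*.

zomumve, suatit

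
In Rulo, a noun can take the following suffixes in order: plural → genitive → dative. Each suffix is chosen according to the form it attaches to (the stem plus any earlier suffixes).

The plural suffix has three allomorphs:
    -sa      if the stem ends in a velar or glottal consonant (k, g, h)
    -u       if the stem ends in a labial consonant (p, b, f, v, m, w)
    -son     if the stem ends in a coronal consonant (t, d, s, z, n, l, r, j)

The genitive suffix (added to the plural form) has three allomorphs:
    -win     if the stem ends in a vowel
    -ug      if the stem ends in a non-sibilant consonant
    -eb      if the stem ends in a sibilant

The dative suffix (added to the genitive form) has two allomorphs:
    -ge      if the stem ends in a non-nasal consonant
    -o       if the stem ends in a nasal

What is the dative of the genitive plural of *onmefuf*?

*onmefuf*: final consonant = /f/, labial → -u → *onmefufu*.
The plural form *onmefufu* — final sound /u/ (a vowel) → -win → *onmefufuwin*.
The genitive form *onmefufuwin*: final consonant = /n/, a nasal → -o → *onmefufuwino*.

onmefufuwino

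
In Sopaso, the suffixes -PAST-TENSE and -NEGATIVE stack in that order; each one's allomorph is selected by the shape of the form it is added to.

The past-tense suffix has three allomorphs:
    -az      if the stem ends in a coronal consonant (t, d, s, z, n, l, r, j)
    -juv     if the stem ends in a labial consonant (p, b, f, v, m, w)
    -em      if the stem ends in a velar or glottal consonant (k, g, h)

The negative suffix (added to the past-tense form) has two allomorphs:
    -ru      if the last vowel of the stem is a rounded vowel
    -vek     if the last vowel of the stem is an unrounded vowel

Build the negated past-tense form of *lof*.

lofjuvru

*lof*: final consonant = /f/, labial → -juv → *lofjuv*.
The last vowel of the past-tense form *lofjuv* is /u/, which is a rounded vowel, so the negative suffix is -ru, giving *lofjuvru*.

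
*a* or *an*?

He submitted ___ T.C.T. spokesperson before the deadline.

The indefinite article is chosen by the initial *sound* of the following word, not its spelling.
The initialism *T.C.T.* is read letter by letter; the first letter, T, is pronounced /tiː/, which begins with a consonant sound.
So the article is *a*: He submitted a T.C.T. spokesperson before the deadline.

a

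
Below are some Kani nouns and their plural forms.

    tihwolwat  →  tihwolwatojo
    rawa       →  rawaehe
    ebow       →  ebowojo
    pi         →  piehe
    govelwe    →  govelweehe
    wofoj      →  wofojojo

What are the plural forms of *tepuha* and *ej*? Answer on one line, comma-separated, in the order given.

tepuhaehe, ejojo

The alternation tracks the final sound of the stem — -ojo when the stem ends in a consonant (*tihwolwat*, *ebow*, *wofoj*); -ehe when the stem ends in a vowel (*rawa*, *pi*, *govelwe*).
*tepuha*: final sound = /a/, a vowel → -ehe → *tepuhaehe*.
*ej* — final sound /j/ (a consonant) → -ojo → *ejojo*.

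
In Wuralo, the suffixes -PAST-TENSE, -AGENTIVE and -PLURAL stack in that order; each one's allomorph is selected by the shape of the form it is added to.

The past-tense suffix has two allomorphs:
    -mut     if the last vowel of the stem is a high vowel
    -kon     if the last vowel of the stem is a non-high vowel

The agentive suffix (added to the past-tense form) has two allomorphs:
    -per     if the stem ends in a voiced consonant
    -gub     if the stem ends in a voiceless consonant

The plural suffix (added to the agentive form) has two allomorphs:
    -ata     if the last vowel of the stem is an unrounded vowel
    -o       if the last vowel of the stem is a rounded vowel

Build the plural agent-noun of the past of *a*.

akonperata

The last vowel of *a* is /a/, which is a non-high vowel, so the past-tense suffix is -kon, giving *akon*.
The past-tense form *akon* — final consonant /n/ (voiced) → -per → *akonper*.
Since the last vowel of the agentive form *akonper* is /e/ (an unrounded vowel), it takes -ata, giving *akonperata*.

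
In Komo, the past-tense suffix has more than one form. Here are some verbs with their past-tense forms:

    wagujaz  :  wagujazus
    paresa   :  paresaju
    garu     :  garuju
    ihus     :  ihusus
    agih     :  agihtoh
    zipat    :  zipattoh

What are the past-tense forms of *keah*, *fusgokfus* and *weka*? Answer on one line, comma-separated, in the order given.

keahtoh, fusgokfusus, wekaju

The pattern is sibilance of the final sound: -us when the stem ends in a sibilant (*wagujaz*, *ihus*); -toh when the stem ends in a non-sibilant consonant (*agih*, *zipat*); -ju when the stem ends in a vowel (*paresa*, *garu*).
Since the final sound of *keah* is /h/ (a non-sibilant consonant), it takes -toh, giving *keahtoh*.
Since the final sound of *fusgokfus* is /s/ (a sibilant), it takes -us, giving *fusgokfusus*.
The final sound of *weka* is /a/, which is a vowel, so the suffix is -ju, giving *wekaju*.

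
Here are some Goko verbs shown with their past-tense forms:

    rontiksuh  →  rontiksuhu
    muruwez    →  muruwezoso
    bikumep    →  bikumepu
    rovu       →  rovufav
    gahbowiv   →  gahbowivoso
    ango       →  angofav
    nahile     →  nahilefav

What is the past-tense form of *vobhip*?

vobhipu

The alternation tracks the final sound of the stem — -u when the stem ends in a voiceless consonant (*rontiksuh*, *bikumep*); -oso when the stem ends in a voiced consonant (*muruwez*, *gahbowiv*); -fav when the stem ends in a vowel (*rovu*, *ango*, *nahile*).
Since the final sound of *vobhip* is /p/ (a voiceless consonant), it takes -u, giving *vobhipu*.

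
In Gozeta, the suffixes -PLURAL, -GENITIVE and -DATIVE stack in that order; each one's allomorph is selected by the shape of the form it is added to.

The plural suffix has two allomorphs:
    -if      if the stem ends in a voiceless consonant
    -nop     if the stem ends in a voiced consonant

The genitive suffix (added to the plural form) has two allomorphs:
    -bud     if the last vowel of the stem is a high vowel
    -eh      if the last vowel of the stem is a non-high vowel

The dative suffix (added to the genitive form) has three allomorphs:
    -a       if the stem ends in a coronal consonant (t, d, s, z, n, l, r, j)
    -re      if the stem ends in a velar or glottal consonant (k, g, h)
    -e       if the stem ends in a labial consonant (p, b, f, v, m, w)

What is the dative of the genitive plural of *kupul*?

kupulnopehre

Since the final consonant of *kupul* is /l/ (voiced), it takes -nop, giving *kupulnop*.
The plural form *kupulnop* — last vowel /o/ (a non-high vowel) → -eh → *kupulnopeh*.
Since the final consonant of the genitive form *kupulnopeh* is /h/ (velar/glottal), it takes -re, giving *kupulnopehre*.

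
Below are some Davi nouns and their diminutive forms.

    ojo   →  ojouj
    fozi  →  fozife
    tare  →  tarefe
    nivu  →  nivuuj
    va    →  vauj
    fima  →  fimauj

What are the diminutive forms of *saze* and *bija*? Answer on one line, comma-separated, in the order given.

sazefe, bijauj

Looking at the last vowel of each stem: -fe when the last vowel of the stem is a front vowel (*fozi*, *tare*); -uj when the last vowel of the stem is a back vowel (*ojo*, *nivu*, *va*, *fima*).
Since the last vowel of *saze* is /e/ (a front vowel), it takes -fe, giving *sazefe*.
Since the last vowel of *bija* is /a/ (a back vowel), it takes -uj, giving *bijauj*.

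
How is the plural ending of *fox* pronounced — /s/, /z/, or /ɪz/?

The stem *fox* ends in a sibilant (/s, z, ʃ, ʒ, tʃ, dʒ/).
The plural suffix surfaces as /ɪz/ after sibilants, /s/ after other voiceless consonants, and /z/ after other voiced sounds.
So the plural -s on *fox* is pronounced /ɪz/.

/ɪz/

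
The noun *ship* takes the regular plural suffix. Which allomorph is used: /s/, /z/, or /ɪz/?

The stem *ship* ends in a voiceless non-sibilant consonant.
The plural suffix surfaces as /ɪz/ after sibilants, /s/ after other voiceless consonants, and /z/ after other voiced sounds.
So the plural -s on *ship* is pronounced /s/.

/s/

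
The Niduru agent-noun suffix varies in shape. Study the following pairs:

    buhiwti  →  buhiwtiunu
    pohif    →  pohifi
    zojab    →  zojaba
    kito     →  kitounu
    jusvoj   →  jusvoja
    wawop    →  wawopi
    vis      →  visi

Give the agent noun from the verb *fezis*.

fezisi

The pattern is voicing of the final sound: -i when the stem ends in a voiceless consonant (*pohif*, *wawop*, *vis*); -a when the stem ends in a voiced consonant (*zojab*, *jusvoj*); -unu when the stem ends in a vowel (*buhiwti*, *kito*).
Since the final sound of *fezis* is /s/ (a voiceless consonant), it takes -i, giving *fezisi*.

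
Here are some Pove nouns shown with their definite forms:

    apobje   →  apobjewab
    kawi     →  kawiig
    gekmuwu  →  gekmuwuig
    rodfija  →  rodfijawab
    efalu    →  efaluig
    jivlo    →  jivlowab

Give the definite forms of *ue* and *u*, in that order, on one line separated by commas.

The alternation tracks the last vowel of the stem — -ig when the last vowel of the stem is a high vowel (*kawi*, *gekmuwu*, *efalu*); -wab when the last vowel of the stem is a non-high vowel (*apobje*, *rodfija*, *jivlo*).
*ue* — last vowel /e/ (a non-high vowel) → -wab → *uewab*.
*u* — last vowel /u/ (a high vowel) → -ig → *uig*.

uewab, uig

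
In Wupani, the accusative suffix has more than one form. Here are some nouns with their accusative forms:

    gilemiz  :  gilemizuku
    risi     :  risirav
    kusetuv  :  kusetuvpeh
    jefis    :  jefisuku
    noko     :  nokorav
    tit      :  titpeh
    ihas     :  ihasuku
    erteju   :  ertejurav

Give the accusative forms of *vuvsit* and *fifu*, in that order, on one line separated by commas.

vuvsitpeh, fifurav

The alternation tracks the final sound of the stem — -uku when the stem ends in a sibilant (*gilemiz*, *jefis*, *ihas*); -peh when the stem ends in a non-sibilant consonant (*kusetuv*, *tit*); -rav when the stem ends in a vowel (*risi*, *noko*, *erteju*).
The final sound of *vuvsit* is /t/, which is a non-sibilant consonant, so the suffix is -peh, giving *vuvsitpeh*.
*fifu*: final sound = /u/, a vowel → -rav → *fifurav*.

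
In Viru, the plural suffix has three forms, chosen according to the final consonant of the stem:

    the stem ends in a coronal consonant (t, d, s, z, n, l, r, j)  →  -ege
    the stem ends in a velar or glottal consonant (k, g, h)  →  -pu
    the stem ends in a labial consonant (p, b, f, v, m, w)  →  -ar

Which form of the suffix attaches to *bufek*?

-pu

Since the final consonant of *bufek* is /k/ (velar/glottal), it takes -pu.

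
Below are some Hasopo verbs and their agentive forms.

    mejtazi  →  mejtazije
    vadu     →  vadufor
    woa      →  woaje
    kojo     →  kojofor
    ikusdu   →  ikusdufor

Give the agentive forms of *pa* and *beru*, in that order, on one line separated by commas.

paje, berufor

The suffix is conditioned by the last vowel: -for when the last vowel of the stem is a rounded vowel (*vadu*, *kojo*, *ikusdu*); -je when the last vowel of the stem is an unrounded vowel (*mejtazi*, *woa*).
*pa*: last vowel = /a/, an unrounded vowel → -je → *paje*.
Since the last vowel of *beru* is /u/ (a rounded vowel), it takes -for, giving *berufor*.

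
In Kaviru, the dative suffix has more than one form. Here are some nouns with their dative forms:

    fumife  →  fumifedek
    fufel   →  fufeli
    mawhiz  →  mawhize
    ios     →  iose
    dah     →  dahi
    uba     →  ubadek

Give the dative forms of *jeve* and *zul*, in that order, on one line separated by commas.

Looking at the final sound of each stem: -e when the stem ends in a sibilant (*mawhiz*, *ios*); -i when the stem ends in a non-sibilant consonant (*fufel*, *dah*); -dek when the stem ends in a vowel (*fumife*, *uba*).
Since the final sound of *jeve* is /e/ (a vowel), it takes -dek, giving *jevedek*.
The final sound of *zul* is /l/, which is a non-sibilant consonant, so the suffix is -i, giving *zuli*.

jevedek, zuli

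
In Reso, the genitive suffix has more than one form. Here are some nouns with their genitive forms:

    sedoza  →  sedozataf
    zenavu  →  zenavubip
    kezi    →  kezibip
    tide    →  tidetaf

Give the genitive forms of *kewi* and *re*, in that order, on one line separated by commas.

kewibip, retaf

The alternation tracks the last vowel of the stem — -bip when the last vowel of the stem is a high vowel (*zenavu*, *kezi*); -taf when the last vowel of the stem is a non-high vowel (*sedoza*, *tide*).
Since the last vowel of *kewi* is /i/ (a high vowel), it takes -bip, giving *kewibip*.
Since the last vowel of *re* is /e/ (a non-high vowel), it takes -taf, giving *retaf*.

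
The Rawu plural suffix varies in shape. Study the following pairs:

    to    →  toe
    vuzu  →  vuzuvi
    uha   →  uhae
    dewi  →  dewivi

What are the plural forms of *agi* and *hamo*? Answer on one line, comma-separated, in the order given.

Looking at the last vowel of each stem: -vi when the last vowel of the stem is a high vowel (*vuzu*, *dewi*); -e when the last vowel of the stem is a non-high vowel (*to*, *uha*).
The last vowel of *agi* is /i/, which is a high vowel, so the suffix is -vi, giving *agivi*.
*hamo* — last vowel /o/ (a non-high vowel) → -e → *hamoe*.

agivi, hamoe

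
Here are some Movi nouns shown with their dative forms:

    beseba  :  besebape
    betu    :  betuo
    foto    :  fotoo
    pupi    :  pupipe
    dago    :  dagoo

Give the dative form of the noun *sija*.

The alternation tracks the last vowel of the stem — -o when the last vowel of the stem is a rounded vowel (*betu*, *foto*, *dago*); -pe when the last vowel of the stem is an unrounded vowel (*beseba*, *pupi*).
Since the last vowel of *sija* is /a/ (an unrounded vowel), it takes -pe, giving *sijape*.

sijape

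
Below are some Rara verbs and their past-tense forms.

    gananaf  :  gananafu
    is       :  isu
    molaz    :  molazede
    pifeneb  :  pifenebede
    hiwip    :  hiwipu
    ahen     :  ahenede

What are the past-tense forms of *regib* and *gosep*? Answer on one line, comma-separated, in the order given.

Looking at the final consonant of each stem: -u when the stem ends in a voiceless consonant (*gananaf*, *is*, *hiwip*); -ede when the stem ends in a voiced consonant (*molaz*, *pifeneb*, *ahen*).
*regib* — final consonant /b/ (voiced) → -ede → *regibede*.
The final consonant of *gosep* is /p/, which is voiceless, so the suffix is -u, giving *gosepu*.

regibede, gosepu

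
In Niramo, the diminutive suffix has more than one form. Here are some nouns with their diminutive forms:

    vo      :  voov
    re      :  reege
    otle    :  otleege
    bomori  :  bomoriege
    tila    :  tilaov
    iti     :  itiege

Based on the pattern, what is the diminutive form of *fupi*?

Looking at the last vowel of each stem: -ege when the last vowel of the stem is a front vowel (*re*, *otle*, *bomori*, *iti*); -ov when the last vowel of the stem is a back vowel (*vo*, *tila*).
*fupi* — last vowel /i/ (a front vowel) → -ege → *fupiege*.

fupiege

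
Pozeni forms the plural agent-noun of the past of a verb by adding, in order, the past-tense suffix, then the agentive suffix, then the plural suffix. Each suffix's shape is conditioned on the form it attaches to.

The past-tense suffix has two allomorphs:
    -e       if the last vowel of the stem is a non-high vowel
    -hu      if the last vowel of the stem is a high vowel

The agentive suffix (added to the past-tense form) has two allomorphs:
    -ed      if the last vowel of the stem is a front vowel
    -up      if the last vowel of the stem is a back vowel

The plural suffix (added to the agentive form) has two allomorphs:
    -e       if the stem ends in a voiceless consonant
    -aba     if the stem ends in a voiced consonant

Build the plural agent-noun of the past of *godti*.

godtihuupe

*godti*: last vowel = /i/, a high vowel → -hu → *godtihu*.
Since the last vowel of the past-tense form *godtihu* is /u/ (a back vowel), it takes -up, giving *godtihuup*.
The final consonant of the agentive form *godtihuup* is /p/, which is voiceless, so the plural suffix is -e, giving *godtihuupe*.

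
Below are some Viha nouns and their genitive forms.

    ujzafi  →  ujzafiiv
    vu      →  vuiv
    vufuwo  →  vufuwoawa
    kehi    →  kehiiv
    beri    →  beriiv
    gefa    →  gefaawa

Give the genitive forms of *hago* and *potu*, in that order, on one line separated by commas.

Looking at the last vowel of each stem: -iv when the last vowel of the stem is a high vowel (*ujzafi*, *vu*, *kehi*, *beri*); -awa when the last vowel of the stem is a non-high vowel (*vufuwo*, *gefa*).
Since the last vowel of *hago* is /o/ (a non-high vowel), it takes -awa, giving *hagoawa*.
*potu* — last vowel /u/ (a high vowel) → -iv → *potuiv*.

hagoawa, potuiv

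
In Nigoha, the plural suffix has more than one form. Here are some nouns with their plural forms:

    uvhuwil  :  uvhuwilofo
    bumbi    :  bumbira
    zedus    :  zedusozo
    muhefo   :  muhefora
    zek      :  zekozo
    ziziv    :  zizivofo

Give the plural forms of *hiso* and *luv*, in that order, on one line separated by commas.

The alternation tracks the final sound of the stem — -ozo when the stem ends in a voiceless consonant (*zedus*, *zek*); -ofo when the stem ends in a voiced consonant (*uvhuwil*, *ziziv*); -ra when the stem ends in a vowel (*bumbi*, *muhefo*).
The final sound of *hiso* is /o/, which is a vowel, so the suffix is -ra, giving *hisora*.
Since the final sound of *luv* is /v/ (a voiced consonant), it takes -ofo, giving *luvofo*.

hisora, luvofo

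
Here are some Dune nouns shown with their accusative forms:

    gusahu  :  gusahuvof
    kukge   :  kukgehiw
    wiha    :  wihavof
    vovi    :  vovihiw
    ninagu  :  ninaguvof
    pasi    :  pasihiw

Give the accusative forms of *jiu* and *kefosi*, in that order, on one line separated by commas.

Looking at the last vowel of each stem: -hiw when the last vowel of the stem is a front vowel (*kukge*, *vovi*, *pasi*); -vof when the last vowel of the stem is a back vowel (*gusahu*, *wiha*, *ninagu*).
*jiu* — last vowel /u/ (a back vowel) → -vof → *jiuvof*.
Since the last vowel of *kefosi* is /i/ (a front vowel), it takes -hiw, giving *kefosihiw*.

jiuvof, kefosihiw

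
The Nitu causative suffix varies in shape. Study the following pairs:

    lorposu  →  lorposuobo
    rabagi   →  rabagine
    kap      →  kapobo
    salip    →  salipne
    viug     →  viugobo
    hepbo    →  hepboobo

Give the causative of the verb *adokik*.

The suffix is conditioned by the last vowel: -ne when the last vowel of the stem is a front vowel (*rabagi*, *salip*); -obo when the last vowel of the stem is a back vowel (*lorposu*, *kap*, *viug*, *hepbo*).
*adokik* — last vowel /i/ (a front vowel) → -ne → *adokikne*.

adokikne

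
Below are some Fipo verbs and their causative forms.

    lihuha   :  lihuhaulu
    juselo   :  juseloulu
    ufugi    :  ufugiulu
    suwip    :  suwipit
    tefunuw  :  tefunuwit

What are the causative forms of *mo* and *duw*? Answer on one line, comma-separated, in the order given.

The suffix is conditioned by the final sound: -it when the stem ends in a consonant (*suwip*, *tefunuw*); -ulu when the stem ends in a vowel (*lihuha*, *juselo*, *ufugi*).
Since the final sound of *mo* is /o/ (a vowel), it takes -ulu, giving *moulu*.
*duw* — final sound /w/ (a consonant) → -it → *duwit*.

moulu, duwit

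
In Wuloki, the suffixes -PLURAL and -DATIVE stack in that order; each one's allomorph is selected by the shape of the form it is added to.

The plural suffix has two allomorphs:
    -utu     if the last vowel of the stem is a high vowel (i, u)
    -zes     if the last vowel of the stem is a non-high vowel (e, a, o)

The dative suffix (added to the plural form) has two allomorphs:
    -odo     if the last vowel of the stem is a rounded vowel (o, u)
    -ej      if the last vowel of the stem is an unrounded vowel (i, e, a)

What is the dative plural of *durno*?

The last vowel of *durno* is /o/, which is a non-high vowel, so the plural suffix is -zes, giving *durnozes*.
The last vowel of the plural form *durnozes* is /e/, which is an unrounded vowel, so the dative suffix is -ej, giving *durnozesej*.

durnozesej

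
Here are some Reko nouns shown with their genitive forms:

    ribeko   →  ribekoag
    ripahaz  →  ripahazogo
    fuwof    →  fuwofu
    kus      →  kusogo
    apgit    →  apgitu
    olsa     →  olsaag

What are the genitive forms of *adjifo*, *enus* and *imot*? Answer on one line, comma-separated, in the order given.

The pattern is sibilance of the final sound: -ogo when the stem ends in a sibilant (*ripahaz*, *kus*); -u when the stem ends in a non-sibilant consonant (*fuwof*, *apgit*); -ag when the stem ends in a vowel (*ribeko*, *olsa*).
*adjifo*: final sound = /o/, a vowel → -ag → *adjifoag*.
*enus* — final sound /s/ (a sibilant) → -ogo → *enusogo*.
*imot*: final sound = /t/, a non-sibilant consonant → -u → *imotu*.

adjifoag, enusogo, imotu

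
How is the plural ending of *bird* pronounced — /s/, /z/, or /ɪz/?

/z/

The stem *bird* ends in a voiced non-sibilant sound.
The plural suffix surfaces as /ɪz/ after sibilants, /s/ after other voiceless consonants, and /z/ after other voiced sounds.
So the plural -s on *bird* is pronounced /z/.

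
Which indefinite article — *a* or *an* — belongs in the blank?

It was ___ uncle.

an

The indefinite article is chosen by the initial *sound* of the following word, not its spelling.
*uncle* begins with the sound /ʌ/ (u pronounced /ʌ/) — a vowel sound.
So the article is *an*: It was an uncle.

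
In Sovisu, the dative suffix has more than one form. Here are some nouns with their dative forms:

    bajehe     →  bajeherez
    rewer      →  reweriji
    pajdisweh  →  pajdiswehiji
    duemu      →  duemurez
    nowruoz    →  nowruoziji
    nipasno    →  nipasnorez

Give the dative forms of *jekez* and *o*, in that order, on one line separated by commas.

The pattern is consonant vs. vowel: -iji when the stem ends in a consonant (*rewer*, *pajdisweh*, *nowruoz*); -rez when the stem ends in a vowel (*bajehe*, *duemu*, *nipasno*).
*jekez*: final sound = /z/, a consonant → -iji → *jekeziji*.
*o*: final sound = /o/, a vowel → -rez → *orez*.

jekeziji, orez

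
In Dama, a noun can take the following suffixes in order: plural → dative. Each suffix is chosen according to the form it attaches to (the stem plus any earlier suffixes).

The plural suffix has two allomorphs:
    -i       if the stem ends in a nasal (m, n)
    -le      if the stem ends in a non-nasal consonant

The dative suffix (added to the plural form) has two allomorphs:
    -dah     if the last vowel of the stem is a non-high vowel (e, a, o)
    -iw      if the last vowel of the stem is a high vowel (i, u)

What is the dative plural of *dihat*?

dihatledah

*dihat*: final consonant = /t/, non-nasal → -le → *dihatle*.
The plural form *dihatle*: last vowel = /e/, a non-high vowel → -dah → *dihatledah*.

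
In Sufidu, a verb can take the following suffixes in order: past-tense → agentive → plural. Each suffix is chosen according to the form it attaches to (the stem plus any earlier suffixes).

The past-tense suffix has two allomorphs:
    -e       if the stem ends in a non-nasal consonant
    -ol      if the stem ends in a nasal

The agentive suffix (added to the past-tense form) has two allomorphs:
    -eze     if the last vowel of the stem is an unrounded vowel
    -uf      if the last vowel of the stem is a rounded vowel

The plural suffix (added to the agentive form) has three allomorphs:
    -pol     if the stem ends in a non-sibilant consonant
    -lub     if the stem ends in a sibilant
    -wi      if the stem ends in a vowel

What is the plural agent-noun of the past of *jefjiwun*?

jefjiwunolufpol

The final consonant of *jefjiwun* is /n/, which is a nasal, so the past-tense suffix is -ol, giving *jefjiwunol*.
The past-tense form *jefjiwunol*: last vowel = /o/, a rounded vowel → -uf → *jefjiwunoluf*.
Since the final sound of the agentive form *jefjiwunoluf* is /f/ (a non-sibilant consonant), it takes -pol, giving *jefjiwunolufpol*.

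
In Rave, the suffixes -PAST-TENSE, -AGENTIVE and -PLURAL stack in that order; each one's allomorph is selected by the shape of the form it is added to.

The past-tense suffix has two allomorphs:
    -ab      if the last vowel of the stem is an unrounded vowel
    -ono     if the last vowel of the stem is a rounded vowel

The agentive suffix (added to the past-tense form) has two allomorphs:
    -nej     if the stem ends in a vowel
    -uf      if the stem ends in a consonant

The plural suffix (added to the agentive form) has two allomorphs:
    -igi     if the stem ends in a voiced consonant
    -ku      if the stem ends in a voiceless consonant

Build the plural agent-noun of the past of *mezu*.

mezuononejigi

The last vowel of *mezu* is /u/, which is a rounded vowel, so the past-tense suffix is -ono, giving *mezuono*.
The past-tense form *mezuono*: final sound = /o/, a vowel → -nej → *mezuononej*.
The final consonant of the agentive form *mezuononej* is /j/, which is voiced, so the plural suffix is -igi, giving *mezuononejigi*.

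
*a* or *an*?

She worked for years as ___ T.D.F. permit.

The indefinite article is chosen by the initial *sound* of the following word, not its spelling.
The initialism *T.D.F.* is read letter by letter; the first letter, T, is pronounced /tiː/, which begins with a consonant sound.
So the article is *a*: She worked for years as a T.D.F. permit.

a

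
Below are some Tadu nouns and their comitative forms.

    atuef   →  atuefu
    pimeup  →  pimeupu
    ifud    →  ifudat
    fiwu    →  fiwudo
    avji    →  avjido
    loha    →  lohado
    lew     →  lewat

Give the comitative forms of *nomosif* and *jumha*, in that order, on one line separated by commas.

nomosifu, jumhado

The suffix is conditioned by the final sound: -u when the stem ends in a voiceless consonant (*atuef*, *pimeup*); -at when the stem ends in a voiced consonant (*ifud*, *lew*); -do when the stem ends in a vowel (*fiwu*, *avji*, *loha*).
The final sound of *nomosif* is /f/, which is a voiceless consonant, so the suffix is -u, giving *nomosifu*.
The final sound of *jumha* is /a/, which is a vowel, so the suffix is -do, giving *jumhado*.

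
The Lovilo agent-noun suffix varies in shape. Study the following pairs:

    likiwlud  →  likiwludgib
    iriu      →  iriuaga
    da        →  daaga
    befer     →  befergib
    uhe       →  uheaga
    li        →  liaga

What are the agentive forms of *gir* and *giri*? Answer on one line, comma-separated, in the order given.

girgib, giriaga

The alternation tracks the final sound of the stem — -gib when the stem ends in a consonant (*likiwlud*, *befer*); -aga when the stem ends in a vowel (*iriu*, *da*, *uhe*, *li*).
The final sound of *gir* is /r/, which is a consonant, so the suffix is -gib, giving *girgib*.
Since the final sound of *giri* is /i/ (a vowel), it takes -aga, giving *giriaga*.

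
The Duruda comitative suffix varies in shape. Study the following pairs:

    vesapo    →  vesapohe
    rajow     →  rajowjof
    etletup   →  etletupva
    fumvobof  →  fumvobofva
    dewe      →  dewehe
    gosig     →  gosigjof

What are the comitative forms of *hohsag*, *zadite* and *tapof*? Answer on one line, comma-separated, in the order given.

The suffix is conditioned by the final sound: -va when the stem ends in a voiceless consonant (*etletup*, *fumvobof*); -jof when the stem ends in a voiced consonant (*rajow*, *gosig*); -he when the stem ends in a vowel (*vesapo*, *dewe*).
*hohsag* — final sound /g/ (a voiced consonant) → -jof → *hohsagjof*.
*zadite* — final sound /e/ (a vowel) → -he → *zaditehe*.
Since the final sound of *tapof* is /f/ (a voiceless consonant), it takes -va, giving *tapofva*.

hohsagjof, zaditehe, tapofva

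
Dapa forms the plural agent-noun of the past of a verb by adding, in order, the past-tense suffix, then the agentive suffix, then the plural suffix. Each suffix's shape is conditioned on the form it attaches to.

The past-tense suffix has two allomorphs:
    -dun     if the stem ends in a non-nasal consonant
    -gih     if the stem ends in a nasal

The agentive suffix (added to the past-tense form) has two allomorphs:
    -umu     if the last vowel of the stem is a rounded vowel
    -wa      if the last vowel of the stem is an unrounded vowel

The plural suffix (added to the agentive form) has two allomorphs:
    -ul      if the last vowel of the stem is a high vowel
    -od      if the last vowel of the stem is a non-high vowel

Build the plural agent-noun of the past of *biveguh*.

The final consonant of *biveguh* is /h/, which is non-nasal, so the past-tense suffix is -dun, giving *biveguhdun*.
The past-tense form *biveguhdun* — last vowel /u/ (a rounded vowel) → -umu → *biveguhdunumu*.
The agentive form *biveguhdunumu* — last vowel /u/ (a high vowel) → -ul → *biveguhdunumuul*.

biveguhdunumuul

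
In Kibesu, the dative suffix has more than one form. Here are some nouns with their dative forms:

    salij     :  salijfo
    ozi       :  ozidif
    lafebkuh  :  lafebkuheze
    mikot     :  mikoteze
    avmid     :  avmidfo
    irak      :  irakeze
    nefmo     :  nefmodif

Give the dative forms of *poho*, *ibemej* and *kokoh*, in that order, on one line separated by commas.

The alternation tracks the final sound of the stem — -eze when the stem ends in a voiceless consonant (*lafebkuh*, *mikot*, *irak*); -fo when the stem ends in a voiced consonant (*salij*, *avmid*); -dif when the stem ends in a vowel (*ozi*, *nefmo*).
The final sound of *poho* is /o/, which is a vowel, so the suffix is -dif, giving *pohodif*.
*ibemej* — final sound /j/ (a voiced consonant) → -fo → *ibemejfo*.
Since the final sound of *kokoh* is /h/ (a voiceless consonant), it takes -eze, giving *kokoheze*.

pohodif, ibemejfo, kokoheze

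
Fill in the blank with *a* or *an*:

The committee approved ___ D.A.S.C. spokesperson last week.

a

The indefinite article is chosen by the initial *sound* of the following word, not its spelling.
The initialism *D.A.S.C.* is read letter by letter; the first letter, D, is pronounced /diː/, which begins with a consonant sound.
So the article is *a*: The committee approved a D.A.S.C. spokesperson last week.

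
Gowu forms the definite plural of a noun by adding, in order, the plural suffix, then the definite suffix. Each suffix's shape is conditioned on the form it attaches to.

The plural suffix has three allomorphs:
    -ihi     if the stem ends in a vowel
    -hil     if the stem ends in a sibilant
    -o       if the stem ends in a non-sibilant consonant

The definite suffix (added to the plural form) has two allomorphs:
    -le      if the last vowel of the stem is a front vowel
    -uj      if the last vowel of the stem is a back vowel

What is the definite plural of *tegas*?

tegashille

*tegas* — final sound /s/ (a sibilant) → -hil → *tegashil*.
Since the last vowel of the plural form *tegashil* is /i/ (a front vowel), it takes -le, giving *tegashille*.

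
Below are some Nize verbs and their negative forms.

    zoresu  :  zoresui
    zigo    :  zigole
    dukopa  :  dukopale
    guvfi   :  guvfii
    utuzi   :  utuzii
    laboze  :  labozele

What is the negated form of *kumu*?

Looking at the last vowel of each stem: -i when the last vowel of the stem is a high vowel (*zoresu*, *guvfi*, *utuzi*); -le when the last vowel of the stem is a non-high vowel (*zigo*, *dukopa*, *laboze*).
The last vowel of *kumu* is /u/, which is a high vowel, so the suffix is -i, giving *kumui*.

kumui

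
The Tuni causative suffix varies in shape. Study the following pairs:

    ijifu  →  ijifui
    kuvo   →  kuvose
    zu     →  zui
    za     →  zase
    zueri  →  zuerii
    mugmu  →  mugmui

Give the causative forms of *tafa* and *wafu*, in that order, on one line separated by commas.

The pattern is height harmony: -i when the last vowel of the stem is a high vowel (*ijifu*, *zu*, *zueri*, *mugmu*); -se when the last vowel of the stem is a non-high vowel (*kuvo*, *za*).
Since the last vowel of *tafa* is /a/ (a non-high vowel), it takes -se, giving *tafase*.
Since the last vowel of *wafu* is /u/ (a high vowel), it takes -i, giving *wafui*.

tafase, wafui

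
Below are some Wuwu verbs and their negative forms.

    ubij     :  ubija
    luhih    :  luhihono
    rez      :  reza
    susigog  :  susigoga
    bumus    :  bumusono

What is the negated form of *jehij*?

The suffix is conditioned by the final consonant: -ono when the stem ends in a voiceless consonant (*luhih*, *bumus*); -a when the stem ends in a voiced consonant (*ubij*, *rez*, *susigog*).
*jehij*: final consonant = /j/, voiced → -a → *jehija*.

jehija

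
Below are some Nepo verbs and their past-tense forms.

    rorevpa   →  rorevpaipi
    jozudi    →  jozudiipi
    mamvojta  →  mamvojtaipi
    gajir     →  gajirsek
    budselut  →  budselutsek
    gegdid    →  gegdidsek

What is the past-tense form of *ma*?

Looking at the final sound of each stem: -sek when the stem ends in a consonant (*gajir*, *budselut*, *gegdid*); -ipi when the stem ends in a vowel (*rorevpa*, *jozudi*, *mamvojta*).
Since the final sound of *ma* is /a/ (a vowel), it takes -ipi, giving *maipi*.

maipi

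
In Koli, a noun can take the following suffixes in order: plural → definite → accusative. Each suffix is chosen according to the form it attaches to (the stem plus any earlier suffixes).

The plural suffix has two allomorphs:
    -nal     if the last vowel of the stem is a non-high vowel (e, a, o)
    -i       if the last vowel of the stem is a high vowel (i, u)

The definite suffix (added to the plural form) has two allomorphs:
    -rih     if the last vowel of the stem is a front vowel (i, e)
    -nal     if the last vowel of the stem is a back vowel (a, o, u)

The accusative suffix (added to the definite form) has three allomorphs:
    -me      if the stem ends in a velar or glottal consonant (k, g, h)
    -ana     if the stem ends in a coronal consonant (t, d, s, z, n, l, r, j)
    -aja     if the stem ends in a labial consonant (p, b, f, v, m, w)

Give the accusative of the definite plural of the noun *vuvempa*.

The last vowel of *vuvempa* is /a/, which is a non-high vowel, so the plural suffix is -nal, giving *vuvempanal*.
Since the last vowel of the plural form *vuvempanal* is /a/ (a back vowel), it takes -nal, giving *vuvempanalnal*.
The definite form *vuvempanalnal*: final consonant = /l/, coronal → -ana → *vuvempanalnalana*.

vuvempanalnalana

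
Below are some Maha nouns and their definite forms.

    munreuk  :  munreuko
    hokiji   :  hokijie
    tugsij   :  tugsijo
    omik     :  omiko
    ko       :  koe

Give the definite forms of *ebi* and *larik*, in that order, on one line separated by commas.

ebie, lariko

Looking at the final sound of each stem: -o when the stem ends in a consonant (*munreuk*, *tugsij*, *omik*); -e when the stem ends in a vowel (*hokiji*, *ko*).
*ebi*: final sound = /i/, a vowel → -e → *ebie*.
The final sound of *larik* is /k/, which is a consonant, so the suffix is -o, giving *lariko*.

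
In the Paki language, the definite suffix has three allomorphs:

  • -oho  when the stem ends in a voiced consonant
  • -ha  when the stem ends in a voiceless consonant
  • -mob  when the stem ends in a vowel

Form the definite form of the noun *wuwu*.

wuwumob

*wuwu*: final sound = /u/, a vowel → -mob → *wuwumob*.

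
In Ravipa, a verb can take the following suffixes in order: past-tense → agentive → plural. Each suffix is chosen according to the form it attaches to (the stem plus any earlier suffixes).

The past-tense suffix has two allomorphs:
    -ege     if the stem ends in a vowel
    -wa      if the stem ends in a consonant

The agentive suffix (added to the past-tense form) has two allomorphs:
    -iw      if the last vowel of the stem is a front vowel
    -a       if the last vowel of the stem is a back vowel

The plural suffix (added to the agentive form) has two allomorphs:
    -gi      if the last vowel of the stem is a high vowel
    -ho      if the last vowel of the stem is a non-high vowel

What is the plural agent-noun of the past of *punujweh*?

punujwehwaaho

*punujweh* — final sound /h/ (a consonant) → -wa → *punujwehwa*.
The past-tense form *punujwehwa* — last vowel /a/ (a back vowel) → -a → *punujwehwaa*.
The last vowel of the agentive form *punujwehwaa* is /a/, which is a non-high vowel, so the plural suffix is -ho, giving *punujwehwaaho*.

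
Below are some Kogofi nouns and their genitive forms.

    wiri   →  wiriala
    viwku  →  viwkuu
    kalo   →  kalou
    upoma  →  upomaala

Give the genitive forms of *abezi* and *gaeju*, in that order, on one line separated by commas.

The suffix is conditioned by the last vowel: -u when the last vowel of the stem is a rounded vowel (*viwku*, *kalo*); -ala when the last vowel of the stem is an unrounded vowel (*wiri*, *upoma*).
*abezi* — last vowel /i/ (an unrounded vowel) → -ala → *abeziala*.
*gaeju*: last vowel = /u/, a rounded vowel → -u → *gaejuu*.

abeziala, gaejuu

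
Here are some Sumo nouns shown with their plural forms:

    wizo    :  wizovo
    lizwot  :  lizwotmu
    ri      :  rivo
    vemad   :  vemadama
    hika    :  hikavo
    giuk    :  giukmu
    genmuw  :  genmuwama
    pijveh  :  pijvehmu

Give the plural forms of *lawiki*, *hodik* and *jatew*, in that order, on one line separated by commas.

Looking at the final sound of each stem: -mu when the stem ends in a voiceless consonant (*lizwot*, *giuk*, *pijveh*); -ama when the stem ends in a voiced consonant (*vemad*, *genmuw*); -vo when the stem ends in a vowel (*wizo*, *ri*, *hika*).
The final sound of *lawiki* is /i/, which is a vowel, so the suffix is -vo, giving *lawikivo*.
*hodik*: final sound = /k/, a voiceless consonant → -mu → *hodikmu*.
*jatew* — final sound /w/ (a voiced consonant) → -ama → *jatewama*.

lawikivo, hodikmu, jatewama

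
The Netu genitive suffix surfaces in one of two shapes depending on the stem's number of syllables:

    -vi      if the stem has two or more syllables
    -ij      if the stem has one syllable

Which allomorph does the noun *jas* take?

*jas* has one syllable, so the suffix is -ij.

-ij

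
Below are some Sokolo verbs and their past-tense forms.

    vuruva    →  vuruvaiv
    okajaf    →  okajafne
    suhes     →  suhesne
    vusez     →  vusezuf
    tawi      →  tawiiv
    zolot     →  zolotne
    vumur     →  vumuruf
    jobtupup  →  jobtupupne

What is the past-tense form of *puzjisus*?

puzjisusne

The pattern is voicing of the final sound: -ne when the stem ends in a voiceless consonant (*okajaf*, *suhes*, *zolot*, *jobtupup*); -uf when the stem ends in a voiced consonant (*vusez*, *vumur*); -iv when the stem ends in a vowel (*vuruva*, *tawi*).
Since the final sound of *puzjisus* is /s/ (a voiceless consonant), it takes -ne, giving *puzjisusne*.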